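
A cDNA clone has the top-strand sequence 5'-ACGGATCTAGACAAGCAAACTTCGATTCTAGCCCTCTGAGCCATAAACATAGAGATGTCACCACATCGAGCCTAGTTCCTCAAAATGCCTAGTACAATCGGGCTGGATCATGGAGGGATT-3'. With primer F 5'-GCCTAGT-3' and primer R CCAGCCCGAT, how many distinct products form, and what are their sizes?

The forward primer GCCTAGT matches the top strand at positions 70–76, 87–93.
The reverse primer's reverse complement is ATCGGGCTGG, matching at positions 97–106.
Each forward site pairs with the reverse site to give a product ending at position 106: sizes 37, 20 bp.

Two products: 37 bp, 20 bp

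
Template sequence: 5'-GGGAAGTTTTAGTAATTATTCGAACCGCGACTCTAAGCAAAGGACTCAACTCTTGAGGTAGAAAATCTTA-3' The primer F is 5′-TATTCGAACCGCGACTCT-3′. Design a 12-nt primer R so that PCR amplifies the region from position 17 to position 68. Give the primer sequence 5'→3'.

5'-AGATTTTCTACC-3'

The product's 3' end on the top strand is position 68.
The reverse primer anneals to the top strand over positions 57–68, i.e. to GGTAGAAAATCT.
Its sequence written 5'→3' is the reverse complement: AGATTTTCTACC.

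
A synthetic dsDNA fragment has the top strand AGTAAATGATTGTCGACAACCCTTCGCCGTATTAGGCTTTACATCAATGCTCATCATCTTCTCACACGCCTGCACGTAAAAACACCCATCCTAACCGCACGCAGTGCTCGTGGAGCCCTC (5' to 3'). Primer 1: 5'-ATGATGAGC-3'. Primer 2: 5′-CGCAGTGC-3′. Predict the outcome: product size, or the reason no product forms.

No product — the primers' 3' ends point away from each other.

Primer 1 (ATGATGAGC) has reverse complement GCTCATCAT, which matches the top strand at positions 49–57; primer 1 anneals to the top strand there with its 3' end pointing upstream toward position 49.
Primer 2 (CGCAGTGC) matches the top strand directly at positions 100–107; it anneals to the bottom strand with its 3' end pointing downstream toward position 107.
The 3' ends diverge (primer 1 extends toward position 1, primer 2 toward position 120), so the primers never converge on a shared product.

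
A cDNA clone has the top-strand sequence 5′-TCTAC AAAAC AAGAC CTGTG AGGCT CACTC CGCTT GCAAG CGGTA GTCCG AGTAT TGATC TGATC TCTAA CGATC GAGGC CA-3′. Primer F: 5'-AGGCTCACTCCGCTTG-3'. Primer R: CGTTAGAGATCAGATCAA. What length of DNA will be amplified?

52 bp

The forward primer matches the template at positions 21–36.
Taking the reverse complement of CGTTAGAGATCAGATCAA gives TTGATCTGATCTCTAACG, found at positions 55–72 on the template; the primer anneals here to the top strand with its 3' end pointing upstream.
Amplicon spans positions 21–72: 52 bp.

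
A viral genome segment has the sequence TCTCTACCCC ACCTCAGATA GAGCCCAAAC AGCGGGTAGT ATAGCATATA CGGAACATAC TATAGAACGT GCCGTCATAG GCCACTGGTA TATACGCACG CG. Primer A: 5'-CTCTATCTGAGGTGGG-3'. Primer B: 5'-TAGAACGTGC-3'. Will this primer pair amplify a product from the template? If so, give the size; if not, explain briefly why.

Primer A (CTCTATCTGAGGTGGG) has reverse complement CCCACCTCAGATAGAG, which matches the top strand at positions 8–23; primer A anneals to the top strand there with its 3' end pointing upstream toward position 8.
Primer B (TAGAACGTGC) matches the top strand directly at positions 63–72; it anneals to the bottom strand with its 3' end pointing downstream toward position 72.
The 3' ends diverge (primer A extends toward position 1, primer B toward position 102), so the primers never converge on a shared product.

No product — the primers' 3' ends point away from each other.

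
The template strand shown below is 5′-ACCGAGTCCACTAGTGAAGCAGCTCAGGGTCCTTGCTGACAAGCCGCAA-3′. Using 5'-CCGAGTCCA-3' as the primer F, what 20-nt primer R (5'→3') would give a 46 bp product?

5'-GCGGCTTGTCAGCAAGGACC-3'

The forward primer binds at positions 2–10, so a 46 bp product ends at position 2 + 46 − 1 = 47.
The reverse primer anneals to the top strand over positions 28–47, i.e. to GGTCCTTGCTGACAAGCCGC.
Its sequence written 5'→3' is the reverse complement: GCGGCTTGTCAGCAAGGACC.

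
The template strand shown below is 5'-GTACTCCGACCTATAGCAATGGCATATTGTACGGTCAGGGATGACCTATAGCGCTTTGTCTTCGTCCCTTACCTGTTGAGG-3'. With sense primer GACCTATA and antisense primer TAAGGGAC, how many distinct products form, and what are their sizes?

The forward primer GACCTATA matches the top strand at positions 8–15, 43–50.
The reverse primer's reverse complement is GTCCCTTA, matching at positions 64–71.
Each forward site pairs with the reverse site to give a product ending at position 71: sizes 64, 29 bp.

Two products: 64 bp, 29 bp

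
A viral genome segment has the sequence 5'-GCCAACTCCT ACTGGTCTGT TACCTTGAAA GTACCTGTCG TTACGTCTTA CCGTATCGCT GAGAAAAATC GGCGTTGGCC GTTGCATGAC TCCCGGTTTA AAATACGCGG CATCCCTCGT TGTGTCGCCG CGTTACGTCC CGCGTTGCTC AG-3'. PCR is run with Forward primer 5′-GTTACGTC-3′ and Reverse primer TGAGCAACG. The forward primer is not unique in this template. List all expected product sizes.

112 bp, 20 bp

The forward primer GTTACGTC matches the top strand at positions 40–47, 132–139.
The reverse primer's reverse complement is CGTTGCTCA, matching at positions 143–151.
Each forward site pairs with the reverse site to give a product ending at position 151: sizes 112, 20 bp.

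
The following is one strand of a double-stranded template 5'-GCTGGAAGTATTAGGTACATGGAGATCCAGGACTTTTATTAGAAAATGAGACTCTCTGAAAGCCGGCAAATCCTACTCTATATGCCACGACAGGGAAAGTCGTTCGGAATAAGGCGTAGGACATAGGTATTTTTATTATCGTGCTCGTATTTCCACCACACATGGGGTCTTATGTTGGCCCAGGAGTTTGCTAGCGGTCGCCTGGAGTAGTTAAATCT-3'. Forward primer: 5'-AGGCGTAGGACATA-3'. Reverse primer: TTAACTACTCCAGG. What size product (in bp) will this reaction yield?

103 bp

Forward primer AGGCGTAGGACATA is found on the top strand at positions 112–125.
The reverse primer's reverse complement is CCTGGAGTAGTTAA, which matches the template at positions 201–214.
The product runs from position 112 to position 214, so its length is 214 − 112 + 1 = 103 bp.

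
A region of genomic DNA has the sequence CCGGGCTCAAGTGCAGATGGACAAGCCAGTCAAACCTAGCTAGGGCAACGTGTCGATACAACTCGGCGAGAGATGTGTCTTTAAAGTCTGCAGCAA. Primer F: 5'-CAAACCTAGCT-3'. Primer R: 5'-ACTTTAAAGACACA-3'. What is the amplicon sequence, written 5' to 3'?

5'-CAAACCTAGCTAGGGCAACGTGTCGATACAACTCGGCGAGAGATGTGTCTTTAAAGT-3'

Scanning the template, CAAACCTAGCT occurs at positions 31–41; this primer anneals to the bottom strand there with its 3' end pointing downstream.
Reverse complement of the reverse primer: TGTGTCTTTAAAGT. This occurs on the top strand at positions 74–87.
The product is the template from position 31 through 87 (57 bp).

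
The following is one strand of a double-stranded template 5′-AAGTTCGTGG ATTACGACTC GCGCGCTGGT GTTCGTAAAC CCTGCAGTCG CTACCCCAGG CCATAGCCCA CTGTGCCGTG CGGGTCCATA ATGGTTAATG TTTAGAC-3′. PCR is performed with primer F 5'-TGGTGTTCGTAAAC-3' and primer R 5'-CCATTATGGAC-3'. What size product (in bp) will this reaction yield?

Forward primer TGGTGTTCGTAAAC is found on the top strand at positions 27–40.
Reverse complement of the reverse primer: GTCCATAATGG. This occurs on the top strand at positions 84–94.
Product length = (reverse-primer end) − (forward-primer start) + 1 = 94 − 27 + 1 = 68 bp.

68 bp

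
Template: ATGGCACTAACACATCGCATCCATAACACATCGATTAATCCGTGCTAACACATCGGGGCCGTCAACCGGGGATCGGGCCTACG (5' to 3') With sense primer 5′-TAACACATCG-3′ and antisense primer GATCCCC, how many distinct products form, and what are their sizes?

The forward primer TAACACATCG matches the top strand at positions 8–17, 24–33, 46–55.
The reverse primer's reverse complement is GGGGATC, matching at positions 68–74.
Each forward site pairs with the reverse site to give a product ending at position 74: sizes 67, 51, 29 bp.

Three products: 67 bp, 51 bp, 29 bp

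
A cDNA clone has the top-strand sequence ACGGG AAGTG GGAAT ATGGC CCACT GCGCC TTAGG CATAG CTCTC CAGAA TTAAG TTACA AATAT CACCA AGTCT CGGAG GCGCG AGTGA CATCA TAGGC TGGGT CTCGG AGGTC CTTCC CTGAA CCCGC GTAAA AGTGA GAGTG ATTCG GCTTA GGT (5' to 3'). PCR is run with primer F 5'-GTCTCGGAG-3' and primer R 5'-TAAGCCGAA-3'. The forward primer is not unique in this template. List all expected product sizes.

84 bp, 52 bp

The forward primer GTCTCGGAG matches the top strand at positions 72–80, 104–112.
The reverse primer's reverse complement is TTCGGCTTA, matching at positions 147–155.
Each forward site pairs with the reverse site to give a product ending at position 155: sizes 84, 52 bp.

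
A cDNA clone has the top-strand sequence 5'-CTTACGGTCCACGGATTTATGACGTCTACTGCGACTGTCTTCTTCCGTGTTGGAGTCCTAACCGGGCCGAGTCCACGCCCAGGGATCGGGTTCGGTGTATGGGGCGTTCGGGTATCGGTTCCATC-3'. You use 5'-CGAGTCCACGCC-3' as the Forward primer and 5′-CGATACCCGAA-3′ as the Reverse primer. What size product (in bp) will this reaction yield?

50 bp

Scanning the template, CGAGTCCACGCC occurs at positions 68–79; this primer anneals to the bottom strand there with its 3' end pointing downstream.
Taking the reverse complement of CGATACCCGAA gives TTCGGGTATCG, found at positions 107–117 on the template; the primer anneals here to the top strand with its 3' end pointing upstream.
The product runs from position 68 to position 117, so its length is 117 − 68 + 1 = 50 bp.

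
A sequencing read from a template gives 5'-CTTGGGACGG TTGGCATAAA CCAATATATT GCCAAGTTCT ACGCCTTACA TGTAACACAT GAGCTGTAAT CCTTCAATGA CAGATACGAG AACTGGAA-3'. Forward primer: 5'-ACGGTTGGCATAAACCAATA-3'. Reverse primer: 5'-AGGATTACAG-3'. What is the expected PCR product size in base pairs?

Forward primer ACGGTTGGCATAAACCAATA is found on the top strand at positions 7–26.
Reverse complement of the reverse primer: CTGTAATCCT. This occurs on the top strand at positions 64–73.
Amplicon spans positions 7–73: 67 bp.

67 bp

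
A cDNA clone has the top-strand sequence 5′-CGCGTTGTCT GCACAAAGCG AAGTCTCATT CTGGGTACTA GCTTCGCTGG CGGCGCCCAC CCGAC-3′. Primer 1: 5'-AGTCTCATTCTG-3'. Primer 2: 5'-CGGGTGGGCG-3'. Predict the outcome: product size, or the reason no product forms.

Primer 1 (AGTCTCATTCTG) matches the top strand at positions 22–33; it acts as a forward primer.
Primer 2's reverse complement is CGCCCACCCG, matching the top strand at positions 54–63; it acts as a reverse primer.
The 3' ends face each other across positions 22–63, giving a 42 bp product.

Yes — a 42 bp product.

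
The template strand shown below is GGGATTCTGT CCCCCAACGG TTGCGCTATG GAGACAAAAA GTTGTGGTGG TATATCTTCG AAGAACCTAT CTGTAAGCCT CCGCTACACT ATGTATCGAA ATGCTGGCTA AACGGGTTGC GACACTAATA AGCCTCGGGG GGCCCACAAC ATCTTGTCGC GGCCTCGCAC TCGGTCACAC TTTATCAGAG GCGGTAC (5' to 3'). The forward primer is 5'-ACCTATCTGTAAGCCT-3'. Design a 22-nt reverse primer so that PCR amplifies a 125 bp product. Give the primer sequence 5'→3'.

The forward primer binds at positions 65–80, so a 125 bp product ends at position 65 + 125 − 1 = 189.
The reverse primer anneals to the top strand over positions 168–189, i.e. to CACTCGGTCACACTTTATCAGA.
Its sequence written 5'→3' is the reverse complement: TCTGATAAAGTGTGACCGAGTG.

5'-TCTGATAAAGTGTGACCGAGTG-3'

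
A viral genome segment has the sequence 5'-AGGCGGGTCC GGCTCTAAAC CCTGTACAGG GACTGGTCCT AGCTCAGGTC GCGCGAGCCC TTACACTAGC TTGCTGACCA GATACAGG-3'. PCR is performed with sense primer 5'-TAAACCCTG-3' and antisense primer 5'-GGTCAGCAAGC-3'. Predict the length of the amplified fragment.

Scanning the template, TAAACCCTG occurs at positions 16–24; this primer anneals to the bottom strand there with its 3' end pointing downstream.
Reverse complement of the reverse primer: GCTTGCTGACC. This occurs on the top strand at positions 69–79.
The product runs from position 16 to position 79, so its length is 79 − 16 + 1 = 64 bp.

64 bp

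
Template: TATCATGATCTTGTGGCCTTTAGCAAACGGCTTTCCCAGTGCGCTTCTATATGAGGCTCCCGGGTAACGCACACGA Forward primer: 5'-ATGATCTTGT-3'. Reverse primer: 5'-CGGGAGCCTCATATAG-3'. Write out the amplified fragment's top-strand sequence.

The forward primer matches the template at positions 5–14.
Reverse complement of the reverse primer: CTATATGAGGCTCCCG. This occurs on the top strand at positions 47–62.
The product is the template from position 5 through 62 (58 bp).

5'-ATGATCTTGTGGCCTTTAGCAAACGGCTTTCCCAGTGCGCTTCTATATGAGGCTCCCG-3'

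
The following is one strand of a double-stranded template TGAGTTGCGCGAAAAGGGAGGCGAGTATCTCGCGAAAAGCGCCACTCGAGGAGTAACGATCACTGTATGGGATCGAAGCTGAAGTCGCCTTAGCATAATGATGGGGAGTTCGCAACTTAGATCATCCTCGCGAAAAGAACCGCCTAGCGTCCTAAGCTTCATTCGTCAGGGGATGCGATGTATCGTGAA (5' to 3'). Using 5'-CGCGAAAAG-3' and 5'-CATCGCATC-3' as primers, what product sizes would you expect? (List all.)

173 bp, 150 bp, 52 bp

The forward primer CGCGAAAAG matches the top strand at positions 8–16, 31–39, 129–137.
The reverse primer's reverse complement is GATGCGATG, matching at positions 172–180.
Each forward site pairs with the reverse site to give a product ending at position 180: sizes 173, 150, 52 bp.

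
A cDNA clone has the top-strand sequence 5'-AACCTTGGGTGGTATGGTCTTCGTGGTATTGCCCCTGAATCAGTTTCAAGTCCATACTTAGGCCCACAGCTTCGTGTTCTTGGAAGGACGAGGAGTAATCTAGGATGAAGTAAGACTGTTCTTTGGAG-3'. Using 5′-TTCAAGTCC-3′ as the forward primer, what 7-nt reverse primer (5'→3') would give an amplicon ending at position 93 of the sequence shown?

The forward primer binds at positions 45–53; the product's 3' end on the top strand is position 93.
The reverse primer anneals to the top strand over positions 87–93, i.e. to GACGAGG.
Its sequence written 5'→3' is the reverse complement: CCTCGTC.

5'-CCTCGTC-3'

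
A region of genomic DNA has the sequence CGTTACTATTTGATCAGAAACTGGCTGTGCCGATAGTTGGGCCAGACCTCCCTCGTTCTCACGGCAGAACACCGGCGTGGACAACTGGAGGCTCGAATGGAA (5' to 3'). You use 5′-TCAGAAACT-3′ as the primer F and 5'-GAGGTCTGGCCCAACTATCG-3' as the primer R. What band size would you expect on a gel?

Scanning the template, TCAGAAACT occurs at positions 14–22; this primer anneals to the bottom strand there with its 3' end pointing downstream.
Taking the reverse complement of GAGGTCTGGCCCAACTATCG gives CGATAGTTGGGCCAGACCTC, found at positions 31–50 on the template; the primer anneals here to the top strand with its 3' end pointing upstream.
Amplicon spans positions 14–50: 37 bp.

37 bp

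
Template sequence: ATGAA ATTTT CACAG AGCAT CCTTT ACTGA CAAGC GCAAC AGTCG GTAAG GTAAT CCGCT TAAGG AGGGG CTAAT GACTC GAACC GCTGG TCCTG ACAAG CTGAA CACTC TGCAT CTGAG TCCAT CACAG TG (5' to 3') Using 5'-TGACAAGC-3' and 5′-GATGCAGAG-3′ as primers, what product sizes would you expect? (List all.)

89 bp, 23 bp

The forward primer TGACAAGC matches the top strand at positions 28–35, 94–101.
The reverse primer's reverse complement is CTCTGCATC, matching at positions 108–116.
Each forward site pairs with the reverse site to give a product ending at position 116: sizes 89, 23 bp.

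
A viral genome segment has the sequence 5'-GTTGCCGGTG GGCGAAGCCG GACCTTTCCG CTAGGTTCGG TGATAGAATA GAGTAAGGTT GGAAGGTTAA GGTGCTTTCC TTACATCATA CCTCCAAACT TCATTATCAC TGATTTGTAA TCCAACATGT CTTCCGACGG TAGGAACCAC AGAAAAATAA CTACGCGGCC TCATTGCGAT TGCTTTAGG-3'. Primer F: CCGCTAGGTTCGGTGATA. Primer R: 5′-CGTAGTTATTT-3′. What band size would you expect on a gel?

138 bp

Scanning the template, CCGCTAGGTTCGGTGATA occurs at positions 28–45; this primer anneals to the bottom strand there with its 3' end pointing downstream.
Reverse complement of the reverse primer: AAATAACTACG. This occurs on the top strand at positions 155–165.
Amplicon spans positions 28–165: 138 bp.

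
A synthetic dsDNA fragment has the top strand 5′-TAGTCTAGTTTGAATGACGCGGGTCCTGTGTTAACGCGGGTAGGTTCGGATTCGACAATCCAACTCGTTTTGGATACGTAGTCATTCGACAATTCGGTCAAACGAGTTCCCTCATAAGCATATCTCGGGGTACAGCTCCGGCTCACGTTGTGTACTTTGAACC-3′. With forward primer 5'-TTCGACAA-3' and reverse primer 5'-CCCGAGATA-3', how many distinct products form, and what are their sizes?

Two products: 79 bp, 45 bp

The forward primer TTCGACAA matches the top strand at positions 51–58, 85–92.
The reverse primer's reverse complement is TATCTCGGG, matching at positions 121–129.
Each forward site pairs with the reverse site to give a product ending at position 129: sizes 79, 45 bp.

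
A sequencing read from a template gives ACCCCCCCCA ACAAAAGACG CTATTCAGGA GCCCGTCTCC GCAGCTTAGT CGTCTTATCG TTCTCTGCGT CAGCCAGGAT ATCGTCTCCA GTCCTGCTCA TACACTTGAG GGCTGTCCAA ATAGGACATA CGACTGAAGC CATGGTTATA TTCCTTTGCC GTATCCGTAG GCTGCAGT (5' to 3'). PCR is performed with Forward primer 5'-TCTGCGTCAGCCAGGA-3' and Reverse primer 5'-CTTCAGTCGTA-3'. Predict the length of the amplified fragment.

Scanning the template, TCTGCGTCAGCCAGGA occurs at positions 64–79; this primer anneals to the bottom strand there with its 3' end pointing downstream.
The reverse primer's reverse complement is TACGACTGAAG, which matches the template at positions 129–139.
The product runs from position 64 to position 139, so its length is 139 − 64 + 1 = 76 bp.

76 bp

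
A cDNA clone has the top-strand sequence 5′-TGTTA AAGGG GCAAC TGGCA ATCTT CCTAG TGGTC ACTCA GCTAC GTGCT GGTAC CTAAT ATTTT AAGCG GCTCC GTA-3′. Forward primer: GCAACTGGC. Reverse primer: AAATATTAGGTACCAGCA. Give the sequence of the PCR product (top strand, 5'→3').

The forward primer matches the template at positions 11–19.
Reverse complement of the reverse primer: TGCTGGTACCTAATATTT. This occurs on the top strand at positions 47–64.
The product is the template from position 11 through 64 (54 bp).

5'-GCAACTGGCAATCTTCCTAGTGGTCACTCAGCTACGTGCTGGTACCTAATATTT-3'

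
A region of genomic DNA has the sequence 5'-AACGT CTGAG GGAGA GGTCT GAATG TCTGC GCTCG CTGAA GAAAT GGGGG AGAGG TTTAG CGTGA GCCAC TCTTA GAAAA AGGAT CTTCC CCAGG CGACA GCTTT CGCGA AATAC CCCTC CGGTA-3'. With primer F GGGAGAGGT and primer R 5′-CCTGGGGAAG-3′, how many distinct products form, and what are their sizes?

Two products: 86 bp, 48 bp

The forward primer GGGAGAGGT matches the top strand at positions 10–18, 48–56.
The reverse primer's reverse complement is CTTCCCCAGG, matching at positions 86–95.
Each forward site pairs with the reverse site to give a product ending at position 95: sizes 86, 48 bp.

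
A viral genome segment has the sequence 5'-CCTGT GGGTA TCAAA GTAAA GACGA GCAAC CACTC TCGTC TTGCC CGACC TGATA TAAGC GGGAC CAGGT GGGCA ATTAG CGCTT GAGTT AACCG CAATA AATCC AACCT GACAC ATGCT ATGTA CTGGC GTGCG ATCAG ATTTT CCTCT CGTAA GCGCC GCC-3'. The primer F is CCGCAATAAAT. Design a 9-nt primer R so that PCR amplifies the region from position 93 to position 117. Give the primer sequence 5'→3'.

The product's 3' end on the top strand is position 117.
The reverse primer anneals to the top strand over positions 109–117, i.e. to CTGACACAT.
Its sequence written 5'→3' is the reverse complement: ATGTGTCAG.

5'-ATGTGTCAG-3'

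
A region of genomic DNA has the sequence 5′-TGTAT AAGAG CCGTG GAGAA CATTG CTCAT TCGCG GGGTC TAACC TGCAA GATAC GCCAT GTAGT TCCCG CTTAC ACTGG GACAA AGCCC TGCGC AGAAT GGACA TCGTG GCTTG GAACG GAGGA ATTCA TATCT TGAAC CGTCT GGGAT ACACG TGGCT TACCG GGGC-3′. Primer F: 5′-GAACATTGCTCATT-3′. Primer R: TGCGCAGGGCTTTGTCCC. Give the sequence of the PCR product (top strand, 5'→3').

Forward primer GAACATTGCTCATT is found on the top strand at positions 18–31.
The reverse primer's reverse complement is GGGACAAAGCCCTGCGCA, which matches the template at positions 79–96.
The product is the template from position 18 through 96 (79 bp).

5'-GAACATTGCTCATTCGCGGGGTCTAACCTGCAAGATACGCCATGTAGTTCCCGCTTACACTGGGACAAAGCCCTGCGCA-3'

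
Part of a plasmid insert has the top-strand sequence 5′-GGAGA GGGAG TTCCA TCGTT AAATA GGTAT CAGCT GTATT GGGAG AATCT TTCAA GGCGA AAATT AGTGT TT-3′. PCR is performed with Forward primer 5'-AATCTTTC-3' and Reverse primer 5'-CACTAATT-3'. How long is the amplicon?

24 bp

The forward primer matches the template at positions 46–53.
The reverse primer's reverse complement is AATTAGTG, which matches the template at positions 62–69.
Product length = (reverse-primer end) − (forward-primer start) + 1 = 69 − 46 + 1 = 24 bp.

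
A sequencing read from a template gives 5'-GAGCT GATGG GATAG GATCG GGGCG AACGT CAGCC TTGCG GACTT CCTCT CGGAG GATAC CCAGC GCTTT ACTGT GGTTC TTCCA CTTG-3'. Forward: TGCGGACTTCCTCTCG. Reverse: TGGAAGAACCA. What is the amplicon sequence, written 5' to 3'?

5'-TGCGGACTTCCTCTCGGAGGATACCCAGCGCTTTACTGTGGTTCTTCCA-3'

Scanning the template, TGCGGACTTCCTCTCG occurs at positions 37–52; this primer anneals to the bottom strand there with its 3' end pointing downstream.
Taking the reverse complement of TGGAAGAACCA gives TGGTTCTTCCA, found at positions 75–85 on the template; the primer anneals here to the top strand with its 3' end pointing upstream.
The product is the template from position 37 through 85 (49 bp).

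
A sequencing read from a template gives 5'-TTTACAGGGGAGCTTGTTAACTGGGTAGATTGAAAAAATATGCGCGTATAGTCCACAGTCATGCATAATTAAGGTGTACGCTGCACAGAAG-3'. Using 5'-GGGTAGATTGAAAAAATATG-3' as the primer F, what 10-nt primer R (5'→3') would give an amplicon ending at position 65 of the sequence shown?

The forward primer binds at positions 23–42; the product's 3' end on the top strand is position 65.
The reverse primer anneals to the top strand over positions 56–65, i.e. to CAGTCATGCA.
Its sequence written 5'→3' is the reverse complement: TGCATGACTG.

5'-TGCATGACTG-3'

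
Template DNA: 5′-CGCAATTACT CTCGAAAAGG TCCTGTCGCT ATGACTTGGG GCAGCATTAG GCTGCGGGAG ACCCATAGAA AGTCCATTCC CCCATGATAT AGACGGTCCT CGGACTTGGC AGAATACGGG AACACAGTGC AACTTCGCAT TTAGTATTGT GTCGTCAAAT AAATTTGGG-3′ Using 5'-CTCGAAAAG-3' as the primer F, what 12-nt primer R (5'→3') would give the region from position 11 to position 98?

5'-GACCGTCTATAT-3'

The product's 3' end on the top strand is position 98.
The reverse primer anneals to the top strand over positions 87–98, i.e. to ATATAGACGGTC.
Its sequence written 5'→3' is the reverse complement: GACCGTCTATAT.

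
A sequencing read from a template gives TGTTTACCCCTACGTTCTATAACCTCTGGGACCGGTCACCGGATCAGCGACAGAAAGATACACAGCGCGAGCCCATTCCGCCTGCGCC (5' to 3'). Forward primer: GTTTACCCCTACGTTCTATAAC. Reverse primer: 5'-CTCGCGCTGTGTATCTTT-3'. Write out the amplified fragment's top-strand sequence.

5'-GTTTACCCCTACGTTCTATAACCTCTGGGACCGGTCACCGGATCAGCGACAGAAAGATACACAGCGCGAG-3'

The forward primer matches the template at positions 2–23.
Taking the reverse complement of CTCGCGCTGTGTATCTTT gives AAAGATACACAGCGCGAG, found at positions 54–71 on the template; the primer anneals here to the top strand with its 3' end pointing upstream.
The product is the template from position 2 through 71 (70 bp).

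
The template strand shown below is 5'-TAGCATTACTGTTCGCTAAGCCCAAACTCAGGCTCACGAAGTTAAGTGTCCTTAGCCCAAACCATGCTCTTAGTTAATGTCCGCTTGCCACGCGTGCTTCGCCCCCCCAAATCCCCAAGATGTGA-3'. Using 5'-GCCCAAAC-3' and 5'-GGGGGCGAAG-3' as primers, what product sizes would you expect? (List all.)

87 bp, 52 bp

The forward primer GCCCAAAC matches the top strand at positions 20–27, 55–62.
The reverse primer's reverse complement is CTTCGCCCCC, matching at positions 97–106.
Each forward site pairs with the reverse site to give a product ending at position 106: sizes 87, 52 bp.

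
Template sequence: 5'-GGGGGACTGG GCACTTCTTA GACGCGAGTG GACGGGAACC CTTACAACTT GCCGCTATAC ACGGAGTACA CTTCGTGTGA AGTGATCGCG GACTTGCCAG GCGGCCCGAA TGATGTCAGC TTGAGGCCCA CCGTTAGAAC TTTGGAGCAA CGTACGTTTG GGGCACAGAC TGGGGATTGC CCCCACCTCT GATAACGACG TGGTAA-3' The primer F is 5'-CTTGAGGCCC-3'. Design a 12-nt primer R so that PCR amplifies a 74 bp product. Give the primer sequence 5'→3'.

5'-ATCAGAGGTGGG-3'

The forward primer binds at positions 120–129, so a 74 bp product ends at position 120 + 74 − 1 = 193.
The reverse primer anneals to the top strand over positions 182–193, i.e. to CCCACCTCTGAT.
Its sequence written 5'→3' is the reverse complement: ATCAGAGGTGGG.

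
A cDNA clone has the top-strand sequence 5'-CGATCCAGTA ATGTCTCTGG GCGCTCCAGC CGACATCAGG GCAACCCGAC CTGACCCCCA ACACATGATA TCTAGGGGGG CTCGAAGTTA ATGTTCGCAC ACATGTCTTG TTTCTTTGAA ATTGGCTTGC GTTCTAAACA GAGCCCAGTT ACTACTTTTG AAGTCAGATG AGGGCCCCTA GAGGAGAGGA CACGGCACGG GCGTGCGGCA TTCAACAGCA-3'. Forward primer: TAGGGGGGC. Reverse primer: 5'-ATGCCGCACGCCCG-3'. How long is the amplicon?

Scanning the template, TAGGGGGGC occurs at positions 73–81; this primer anneals to the bottom strand there with its 3' end pointing downstream.
The reverse primer's reverse complement is CGGGCGTGCGGCAT, which matches the template at positions 198–211.
Amplicon spans positions 73–211: 139 bp.

139 bp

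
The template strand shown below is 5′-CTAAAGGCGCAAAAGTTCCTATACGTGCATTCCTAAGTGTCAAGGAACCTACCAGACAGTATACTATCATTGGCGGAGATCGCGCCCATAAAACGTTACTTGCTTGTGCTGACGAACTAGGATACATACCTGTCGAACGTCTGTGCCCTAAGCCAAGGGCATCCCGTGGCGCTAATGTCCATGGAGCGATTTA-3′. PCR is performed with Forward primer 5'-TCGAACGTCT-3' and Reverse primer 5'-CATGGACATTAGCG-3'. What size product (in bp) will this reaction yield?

51 bp

Forward primer TCGAACGTCT is found on the top strand at positions 133–142.
The reverse primer's reverse complement is CGCTAATGTCCATG, which matches the template at positions 170–183.
The product runs from position 133 to position 183, so its length is 183 − 133 + 1 = 51 bp.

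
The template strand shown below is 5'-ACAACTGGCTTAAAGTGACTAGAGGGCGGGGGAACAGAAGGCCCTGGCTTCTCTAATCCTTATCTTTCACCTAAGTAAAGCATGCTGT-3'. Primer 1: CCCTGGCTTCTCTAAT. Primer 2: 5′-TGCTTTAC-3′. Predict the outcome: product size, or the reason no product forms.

Primer 1 (CCCTGGCTTCTCTAAT) matches the top strand at positions 42–57; it acts as a forward primer.
Primer 2's reverse complement is GTAAAGCA, matching the top strand at positions 75–82; it acts as a reverse primer.
The 3' ends face each other across positions 42–82, giving a 41 bp product.

Yes — a 41 bp product.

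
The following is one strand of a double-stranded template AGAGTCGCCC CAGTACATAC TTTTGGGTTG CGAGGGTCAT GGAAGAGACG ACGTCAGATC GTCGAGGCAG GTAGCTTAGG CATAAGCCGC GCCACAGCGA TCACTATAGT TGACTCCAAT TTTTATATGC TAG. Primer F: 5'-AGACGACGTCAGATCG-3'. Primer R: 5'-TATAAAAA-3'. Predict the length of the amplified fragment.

82 bp

The forward primer matches the template at positions 46–61.
Reverse complement of the reverse primer: TTTTTATA. This occurs on the top strand at positions 120–127.
Product length = (reverse-primer end) − (forward-primer start) + 1 = 127 − 46 + 1 = 82 bp.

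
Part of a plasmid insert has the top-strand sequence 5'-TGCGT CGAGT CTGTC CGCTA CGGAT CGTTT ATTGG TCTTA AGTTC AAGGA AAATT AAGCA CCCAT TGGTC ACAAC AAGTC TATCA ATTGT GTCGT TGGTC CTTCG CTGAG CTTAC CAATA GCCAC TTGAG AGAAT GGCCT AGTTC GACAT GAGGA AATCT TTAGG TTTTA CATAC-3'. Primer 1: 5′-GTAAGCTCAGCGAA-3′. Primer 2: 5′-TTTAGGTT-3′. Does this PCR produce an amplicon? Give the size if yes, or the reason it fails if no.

Primer 1 (GTAAGCTCAGCGAA) has reverse complement TTCGCTGAGCTTAC, which matches the top strand at positions 102–115; primer 1 anneals to the top strand there with its 3' end pointing upstream toward position 102.
Primer 2 (TTTAGGTT) matches the top strand directly at positions 160–167; it anneals to the bottom strand with its 3' end pointing downstream toward position 167.
The 3' ends diverge (primer 1 extends toward position 1, primer 2 toward position 175), so the primers never converge on a shared product.

No product — the primers' 3' ends point away from each other.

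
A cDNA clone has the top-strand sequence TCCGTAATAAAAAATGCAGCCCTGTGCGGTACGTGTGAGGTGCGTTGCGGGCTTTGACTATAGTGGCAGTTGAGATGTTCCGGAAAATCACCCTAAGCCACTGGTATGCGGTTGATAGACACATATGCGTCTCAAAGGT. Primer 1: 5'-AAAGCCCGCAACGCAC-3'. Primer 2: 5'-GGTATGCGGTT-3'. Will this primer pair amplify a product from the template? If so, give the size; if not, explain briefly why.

Primer 1 (AAAGCCCGCAACGCAC) has reverse complement GTGCGTTGCGGGCTTT, which matches the top strand at positions 40–55; primer 1 anneals to the top strand there with its 3' end pointing upstream toward position 40.
Primer 2 (GGTATGCGGTT) matches the top strand directly at positions 103–113; it anneals to the bottom strand with its 3' end pointing downstream toward position 113.
The 3' ends diverge (primer 1 extends toward position 1, primer 2 toward position 139), so the primers never converge on a shared product.

No product — the primers' 3' ends point away from each other.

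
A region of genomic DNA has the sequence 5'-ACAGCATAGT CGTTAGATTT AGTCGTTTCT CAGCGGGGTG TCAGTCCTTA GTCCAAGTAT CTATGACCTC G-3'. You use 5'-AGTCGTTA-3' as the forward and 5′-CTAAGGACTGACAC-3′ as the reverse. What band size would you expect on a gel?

44 bp

The forward primer matches the template at positions 8–15.
The reverse primer's reverse complement is GTGTCAGTCCTTAG, which matches the template at positions 38–51.
Amplicon spans positions 8–51: 44 bp.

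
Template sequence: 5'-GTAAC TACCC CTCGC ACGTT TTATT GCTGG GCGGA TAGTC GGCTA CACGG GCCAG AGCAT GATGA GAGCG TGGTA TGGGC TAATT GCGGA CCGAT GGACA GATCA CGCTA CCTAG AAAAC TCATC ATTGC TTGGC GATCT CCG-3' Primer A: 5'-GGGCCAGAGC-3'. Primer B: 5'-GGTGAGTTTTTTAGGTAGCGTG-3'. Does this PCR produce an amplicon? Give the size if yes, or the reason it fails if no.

No product — primer B has no binding site in the template.

Primer B (GGTGAGTTTTTTAGGTAGCGTG) does not match the top strand, and its reverse complement CACGCTACCTAAAAAACTCACC does not match either.
With no annealing site for primer B, no amplification occurs.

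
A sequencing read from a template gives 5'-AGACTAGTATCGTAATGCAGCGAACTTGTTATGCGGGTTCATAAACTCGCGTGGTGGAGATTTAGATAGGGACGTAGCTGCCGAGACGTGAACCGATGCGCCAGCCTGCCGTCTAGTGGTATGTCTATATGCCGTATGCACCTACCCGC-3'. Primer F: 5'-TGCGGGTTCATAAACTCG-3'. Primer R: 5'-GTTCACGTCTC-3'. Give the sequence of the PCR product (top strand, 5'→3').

Scanning the template, TGCGGGTTCATAAACTCG occurs at positions 32–49; this primer anneals to the bottom strand there with its 3' end pointing downstream.
The reverse primer's reverse complement is GAGACGTGAAC, which matches the template at positions 83–93.
The product is the template from position 32 through 93 (62 bp).

5'-TGCGGGTTCATAAACTCGCGTGGTGGAGATTTAGATAGGGACGTAGCTGCCGAGACGTGAAC-3'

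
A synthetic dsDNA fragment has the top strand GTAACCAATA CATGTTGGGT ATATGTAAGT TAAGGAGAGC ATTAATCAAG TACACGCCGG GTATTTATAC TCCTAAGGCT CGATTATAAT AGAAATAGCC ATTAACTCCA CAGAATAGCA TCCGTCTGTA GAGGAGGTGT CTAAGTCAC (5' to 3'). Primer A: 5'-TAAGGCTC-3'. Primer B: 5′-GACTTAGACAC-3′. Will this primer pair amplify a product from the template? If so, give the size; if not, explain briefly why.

Primer A (TAAGGCTC) matches the top strand at positions 74–81; it acts as a forward primer.
Primer B's reverse complement is GTGTCTAAGTC, matching the top strand at positions 137–147; it acts as a reverse primer.
The 3' ends face each other across positions 74–147, giving a 74 bp product.

Yes — a 74 bp product.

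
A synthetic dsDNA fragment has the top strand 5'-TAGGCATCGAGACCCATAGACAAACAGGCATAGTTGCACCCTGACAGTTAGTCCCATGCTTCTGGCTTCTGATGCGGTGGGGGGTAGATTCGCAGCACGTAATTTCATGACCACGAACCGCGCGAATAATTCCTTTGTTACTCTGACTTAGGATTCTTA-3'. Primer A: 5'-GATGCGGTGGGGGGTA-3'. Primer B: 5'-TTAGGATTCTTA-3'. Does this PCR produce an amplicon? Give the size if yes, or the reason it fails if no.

Primer A (GATGCGGTGGGGGGTA) matches the top strand at positions 71–86 (3' end points downstream).
Primer B (TTAGGATTCTTA) also matches the top strand directly, at positions 148–159 — its reverse complement TAAGAATCCTAA is not present.
Both primers anneal to the bottom strand with 3' ends pointing the same way, so neither can prime synthesis back toward the other.

No product — both primers anneal to the same strand and extend in the same direction.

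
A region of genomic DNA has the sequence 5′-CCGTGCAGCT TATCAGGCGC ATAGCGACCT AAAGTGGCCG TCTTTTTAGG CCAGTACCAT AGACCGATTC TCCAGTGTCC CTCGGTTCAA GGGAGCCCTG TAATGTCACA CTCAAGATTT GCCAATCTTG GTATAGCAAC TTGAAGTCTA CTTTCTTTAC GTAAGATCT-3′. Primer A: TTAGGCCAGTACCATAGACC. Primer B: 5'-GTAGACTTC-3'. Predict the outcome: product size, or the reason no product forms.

Yes — a 106 bp product.

Primer A (TTAGGCCAGTACCATAGACC) matches the top strand at positions 46–65; it acts as a forward primer.
Primer B's reverse complement is GAAGTCTAC, matching the top strand at positions 143–151; it acts as a reverse primer.
The 3' ends face each other across positions 46–151, giving a 106 bp product.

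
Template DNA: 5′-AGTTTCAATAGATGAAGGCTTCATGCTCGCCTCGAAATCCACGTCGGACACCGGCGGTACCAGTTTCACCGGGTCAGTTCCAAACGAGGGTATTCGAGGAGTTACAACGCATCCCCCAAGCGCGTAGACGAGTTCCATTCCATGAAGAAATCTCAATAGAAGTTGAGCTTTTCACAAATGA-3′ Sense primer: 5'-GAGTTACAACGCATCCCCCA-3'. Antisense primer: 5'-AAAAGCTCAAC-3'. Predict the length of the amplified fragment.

74 bp

Forward primer GAGTTACAACGCATCCCCCA is found on the top strand at positions 99–118.
Reverse complement of the reverse primer: GTTGAGCTTTT. This occurs on the top strand at positions 162–172.
The product runs from position 99 to position 172, so its length is 172 − 99 + 1 = 74 bp.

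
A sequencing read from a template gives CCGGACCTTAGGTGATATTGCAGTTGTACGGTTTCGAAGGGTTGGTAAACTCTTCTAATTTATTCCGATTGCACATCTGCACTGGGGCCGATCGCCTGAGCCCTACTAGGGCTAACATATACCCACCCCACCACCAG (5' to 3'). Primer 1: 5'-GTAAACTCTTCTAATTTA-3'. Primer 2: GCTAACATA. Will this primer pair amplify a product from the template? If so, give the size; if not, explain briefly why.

No product — both primers anneal to the same strand and extend in the same direction.

Primer 1 (GTAAACTCTTCTAATTTA) matches the top strand at positions 45–62 (3' end points downstream).
Primer 2 (GCTAACATA) also matches the top strand directly, at positions 111–119 — its reverse complement TATGTTAGC is not present.
Both primers anneal to the bottom strand with 3' ends pointing the same way, so neither can prime synthesis back toward the other.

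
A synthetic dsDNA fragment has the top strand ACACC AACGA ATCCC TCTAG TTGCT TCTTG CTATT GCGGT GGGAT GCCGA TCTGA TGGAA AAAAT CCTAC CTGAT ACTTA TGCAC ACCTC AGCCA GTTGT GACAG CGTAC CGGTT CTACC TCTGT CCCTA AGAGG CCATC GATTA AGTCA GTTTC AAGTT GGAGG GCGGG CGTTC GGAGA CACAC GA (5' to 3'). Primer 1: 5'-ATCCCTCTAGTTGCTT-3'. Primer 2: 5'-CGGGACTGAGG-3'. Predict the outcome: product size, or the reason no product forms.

Primer 2 (CGGGACTGAGG) does not match the top strand, and its reverse complement CCTCAGTCCCG does not match either.
With no annealing site for primer 2, no amplification occurs.

No product — primer 2 has no binding site in the template.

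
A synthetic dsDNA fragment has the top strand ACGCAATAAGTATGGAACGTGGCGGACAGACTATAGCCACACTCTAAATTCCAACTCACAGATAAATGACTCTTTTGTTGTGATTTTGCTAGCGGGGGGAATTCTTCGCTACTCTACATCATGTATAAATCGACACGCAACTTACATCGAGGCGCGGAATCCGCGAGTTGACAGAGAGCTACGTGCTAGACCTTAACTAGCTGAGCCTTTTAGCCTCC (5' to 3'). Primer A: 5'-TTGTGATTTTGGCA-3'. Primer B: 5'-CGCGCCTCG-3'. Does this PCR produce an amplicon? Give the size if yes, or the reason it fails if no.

Primer A (TTGTGATTTTGGCA) does not match the top strand, and its reverse complement TGCCAAAATCACAA does not match either.
With no annealing site for primer A, no amplification occurs.

No product — primer A has no binding site in the template.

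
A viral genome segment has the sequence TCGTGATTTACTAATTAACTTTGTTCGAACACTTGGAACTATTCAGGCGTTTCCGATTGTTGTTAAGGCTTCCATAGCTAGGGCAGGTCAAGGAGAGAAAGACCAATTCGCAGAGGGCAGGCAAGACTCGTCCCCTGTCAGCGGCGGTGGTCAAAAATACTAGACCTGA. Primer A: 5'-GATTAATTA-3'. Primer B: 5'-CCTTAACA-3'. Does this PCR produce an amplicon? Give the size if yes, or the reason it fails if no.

Primer A (GATTAATTA) does not match the top strand, and its reverse complement TAATTAATC does not match either.
With no annealing site for primer A, no amplification occurs.

No product — primer A has no binding site in the template.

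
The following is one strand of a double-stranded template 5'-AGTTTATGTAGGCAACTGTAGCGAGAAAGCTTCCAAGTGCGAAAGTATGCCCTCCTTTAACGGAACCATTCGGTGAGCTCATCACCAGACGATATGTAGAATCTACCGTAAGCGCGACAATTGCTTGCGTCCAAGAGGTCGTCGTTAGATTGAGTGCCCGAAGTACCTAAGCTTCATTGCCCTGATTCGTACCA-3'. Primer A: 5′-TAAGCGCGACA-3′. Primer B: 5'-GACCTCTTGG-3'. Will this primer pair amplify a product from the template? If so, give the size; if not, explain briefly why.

Primer A (TAAGCGCGACA) matches the top strand at positions 109–119; it acts as a forward primer.
Primer B's reverse complement is CCAAGAGGTC, matching the top strand at positions 131–140; it acts as a reverse primer.
The 3' ends face each other across positions 109–140, giving a 32 bp product.

Yes — a 32 bp product.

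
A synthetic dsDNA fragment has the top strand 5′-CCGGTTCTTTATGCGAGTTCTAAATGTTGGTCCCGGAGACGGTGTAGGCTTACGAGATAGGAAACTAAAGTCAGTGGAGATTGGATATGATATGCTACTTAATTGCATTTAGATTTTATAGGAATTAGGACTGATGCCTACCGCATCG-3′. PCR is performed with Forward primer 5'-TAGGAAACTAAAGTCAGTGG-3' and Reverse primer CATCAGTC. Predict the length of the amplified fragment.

79 bp

The forward primer matches the template at positions 58–77.
Taking the reverse complement of CATCAGTC gives GACTGATG, found at positions 129–136 on the template; the primer anneals here to the top strand with its 3' end pointing upstream.
The product runs from position 58 to position 136, so its length is 136 − 58 + 1 = 79 bp.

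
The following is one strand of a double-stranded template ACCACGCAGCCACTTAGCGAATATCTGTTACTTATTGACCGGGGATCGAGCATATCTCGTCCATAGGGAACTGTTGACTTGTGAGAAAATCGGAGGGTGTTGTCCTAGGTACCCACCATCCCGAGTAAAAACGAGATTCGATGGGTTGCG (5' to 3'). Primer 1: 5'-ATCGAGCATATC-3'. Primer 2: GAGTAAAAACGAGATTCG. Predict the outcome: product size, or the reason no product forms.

Primer 1 (ATCGAGCATATC) matches the top strand at positions 45–56 (3' end points downstream).
Primer 2 (GAGTAAAAACGAGATTCG) also matches the top strand directly, at positions 123–140 — its reverse complement CGAATCTCGTTTTTACTC is not present.
Both primers anneal to the bottom strand with 3' ends pointing the same way, so neither can prime synthesis back toward the other.

No product — both primers anneal to the same strand and extend in the same direction.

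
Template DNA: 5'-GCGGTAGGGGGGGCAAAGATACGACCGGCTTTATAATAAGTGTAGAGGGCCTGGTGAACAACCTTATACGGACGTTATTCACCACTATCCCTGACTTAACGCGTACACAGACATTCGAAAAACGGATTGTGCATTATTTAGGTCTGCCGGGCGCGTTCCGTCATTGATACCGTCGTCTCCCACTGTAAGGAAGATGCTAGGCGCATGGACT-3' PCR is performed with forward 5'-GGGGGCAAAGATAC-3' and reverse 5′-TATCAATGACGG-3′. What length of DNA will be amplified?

The forward primer matches the template at positions 9–22.
Taking the reverse complement of TATCAATGACGG gives CCGTCATTGATA, found at positions 158–169 on the template; the primer anneals here to the top strand with its 3' end pointing upstream.
Product length = (reverse-primer end) − (forward-primer start) + 1 = 169 − 9 + 1 = 161 bp.

161 bp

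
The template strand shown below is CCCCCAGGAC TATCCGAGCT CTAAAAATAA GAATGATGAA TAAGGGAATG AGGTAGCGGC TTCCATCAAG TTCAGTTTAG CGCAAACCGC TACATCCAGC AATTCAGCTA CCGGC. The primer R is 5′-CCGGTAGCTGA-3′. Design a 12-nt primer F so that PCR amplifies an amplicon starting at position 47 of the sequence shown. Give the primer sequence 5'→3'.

The reverse primer's reverse complement TCAGCTACCGG matches the template at positions 104–114; the product starts at position 47.
The forward primer is identical to the top strand over positions 47–58: AATGAGGTAGCG.

5'-AATGAGGTAGCG-3'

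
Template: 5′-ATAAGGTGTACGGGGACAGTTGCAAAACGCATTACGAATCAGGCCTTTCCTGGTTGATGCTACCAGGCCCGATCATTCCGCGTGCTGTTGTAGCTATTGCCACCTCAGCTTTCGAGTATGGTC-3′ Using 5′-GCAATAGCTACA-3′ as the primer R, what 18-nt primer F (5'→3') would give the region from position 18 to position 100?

5'-AGTTGCAAAACGCATTAC-3'

The reverse primer's reverse complement TGTAGCTATTGC matches the template at positions 89–100; the product starts at position 18.
The forward primer is identical to the top strand over positions 18–35: AGTTGCAAAACGCATTAC.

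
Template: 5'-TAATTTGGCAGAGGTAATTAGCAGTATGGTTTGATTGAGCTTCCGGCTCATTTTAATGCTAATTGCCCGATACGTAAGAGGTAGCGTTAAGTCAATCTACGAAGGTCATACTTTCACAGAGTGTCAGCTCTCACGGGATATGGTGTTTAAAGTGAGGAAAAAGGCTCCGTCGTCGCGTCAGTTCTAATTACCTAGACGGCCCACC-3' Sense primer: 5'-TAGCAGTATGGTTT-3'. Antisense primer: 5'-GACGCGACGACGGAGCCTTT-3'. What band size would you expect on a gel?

161 bp

Scanning the template, TAGCAGTATGGTTT occurs at positions 19–32; this primer anneals to the bottom strand there with its 3' end pointing downstream.
The reverse primer's reverse complement is AAAGGCTCCGTCGTCGCGTC, which matches the template at positions 160–179.
The product runs from position 19 to position 179, so its length is 179 − 19 + 1 = 161 bp.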